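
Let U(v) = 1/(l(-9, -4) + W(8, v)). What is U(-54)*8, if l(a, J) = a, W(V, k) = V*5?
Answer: 8/31 ≈ 0.25806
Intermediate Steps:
W(V, k) = 5*V
U(v) = 1/31 (U(v) = 1/(-9 + 5*8) = 1/(-9 + 40) = 1/31)
U(-54)*8 = (1/31)*8 = 8/31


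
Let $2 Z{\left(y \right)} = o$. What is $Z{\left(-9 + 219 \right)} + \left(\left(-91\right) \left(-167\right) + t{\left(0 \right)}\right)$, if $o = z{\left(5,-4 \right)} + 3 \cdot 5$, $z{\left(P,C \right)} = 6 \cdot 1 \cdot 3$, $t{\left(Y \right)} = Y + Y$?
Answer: $\frac{30427}{2} \approx 15214.0$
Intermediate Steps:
$t{\left(Y \right)} = 2 Y$
$z{\left(P,C \right)} = 18$ ($z{\left(P,C \right)} = 6 \cdot 3 = 18$)
$o = 33$ ($o = 18 + 3 \cdot 5 = 18 + 15 = 33$)
$Z{\left(y \right)} = \frac{33}{2}$ ($Z{\left(y \right)} = \frac{1}{2} \cdot 33 = \frac{33}{2}$)
$Z{\left(-9 + 219 \right)} + \left(\left(-91\right) \left(-167\right) + t{\left(0 \right)}\right) = \frac{33}{2} + \left(\left(-91\right) \left(-167\right) + 2 \cdot 0\right) = \frac{33}{2} + \left(15197 + 0\right) = \frac{33}{2} + 15197 = \frac{30427}{2}$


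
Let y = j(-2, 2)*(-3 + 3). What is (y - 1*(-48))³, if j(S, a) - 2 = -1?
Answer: 110592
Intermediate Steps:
j(S, a) = 1 (j(S, a) = 2 - 1 = 1)
y = 0 (y = 1*(-3 + 3) = 1*0 = 0)
(y - 1*(-48))³ = (0 - 1*(-48))³ = (0 + 48)³ = 48³ = 110592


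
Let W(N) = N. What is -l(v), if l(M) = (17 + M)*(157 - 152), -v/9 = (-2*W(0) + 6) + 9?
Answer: 590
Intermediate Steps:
v = -135 (v = -9*((-2*0 + 6) + 9) = -9*((0 + 6) + 9) = -9*(6 + 9) = -9*15 = -135)
l(M) = 85 + 5*M (l(M) = (17 + M)*5 = 85 + 5*M)
-l(v) = -(85 + 5*(-135)) = -(85 - 675) = -1*(-590) = 590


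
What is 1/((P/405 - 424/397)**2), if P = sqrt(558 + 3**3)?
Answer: 2872424025/(57240 - 397*sqrt(65))**2 ≈ 0.98362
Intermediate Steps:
P = 3*sqrt(65) (P = sqrt(558 + 27) = sqrt(585) = 3*sqrt(65) ≈ 24.187)
1/((P/405 - 424/397)**2) = 1/(((3*sqrt(65))/405 - 424/397)**2) = 1/(((3*sqrt(65))*(1/405) - 424*1/397)**2) = 1/((sqrt(65)/135 - 424/397)**2) = 1/((-424/397 + sqrt(65)/135)**2) = (-424/397 + sqrt(65)/135)**(-2)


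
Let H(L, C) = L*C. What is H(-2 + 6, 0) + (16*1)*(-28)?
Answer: -448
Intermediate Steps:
H(L, C) = C*L
H(-2 + 6, 0) + (16*1)*(-28) = 0*(-2 + 6) + (16*1)*(-28) = 0*4 + 16*(-28) = 0 - 448 = -448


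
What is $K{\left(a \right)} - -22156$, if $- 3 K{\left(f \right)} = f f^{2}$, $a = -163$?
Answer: $\frac{4397215}{3} \approx 1.4657 \cdot 10^{6}$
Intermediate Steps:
$K{\left(f \right)} = - \frac{f^{3}}{3}$ ($K{\left(f \right)} = - \frac{f f^{2}}{3} = - \frac{f^{3}}{3}$)
$K{\left(a \right)} - -22156 = - \frac{\left(-163\right)^{3}}{3} - -22156 = \left(- \frac{1}{3}\right) \left(-4330747\right) + 22156 = \frac{4330747}{3} + 22156 = \frac{4397215}{3}$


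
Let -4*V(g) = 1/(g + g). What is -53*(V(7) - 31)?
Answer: 92061/56 ≈ 1643.9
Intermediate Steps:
V(g) = -1/(8*g) (V(g) = -1/(4*(g + g)) = -1/(2*g)/4 = -1/(8*g))
-53*(V(7) - 31) = -53*(-⅛/7 - 31) = -53*(-⅛*⅐ - 31) = -53*(-1/56 - 31) = -53*(-1737/56) = 92061/56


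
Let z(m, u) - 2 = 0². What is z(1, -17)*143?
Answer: 286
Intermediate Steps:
z(m, u) = 2 (z(m, u) = 2 + 0² = 2 + 0 = 2)
z(1, -17)*143 = 2*143 = 286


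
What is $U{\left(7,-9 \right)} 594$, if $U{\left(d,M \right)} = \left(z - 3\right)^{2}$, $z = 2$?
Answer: $594$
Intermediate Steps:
$U{\left(d,M \right)} = 1$ ($U{\left(d,M \right)} = \left(2 - 3\right)^{2} = \left(-1\right)^{2} = 1$)
$U{\left(7,-9 \right)} 594 = 1 \cdot 594 = 594$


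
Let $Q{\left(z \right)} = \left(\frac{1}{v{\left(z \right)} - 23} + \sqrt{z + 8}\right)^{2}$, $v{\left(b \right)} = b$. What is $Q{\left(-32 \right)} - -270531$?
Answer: $\frac{818283676}{3025} - \frac{4 i \sqrt{6}}{55} \approx 2.7051 \cdot 10^{5} - 0.17814 i$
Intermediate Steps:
$Q{\left(z \right)} = \left(\frac{1}{-23 + z} + \sqrt{8 + z}\right)^{2}$ ($Q{\left(z \right)} = \left(\frac{1}{z - 23} + \sqrt{z + 8}\right)^{2} = \left(\frac{1}{-23 + z} + \sqrt{8 + z}\right)^{2}$)
$Q{\left(-32 \right)} - -270531 = \frac{\left(1 - 23 \sqrt{8 - 32} - 32 \sqrt{8 - 32}\right)^{2}}{\left(-23 - 32\right)^{2}} - -270531 = \frac{\left(1 - 23 \sqrt{-24} - 32 \sqrt{-24}\right)^{2}}{3025} + 270531 = \frac{\left(1 - 23 \cdot 2 i \sqrt{6} - 32 \cdot 2 i \sqrt{6}\right)^{2}}{3025} + 270531 = \frac{\left(1 - 46 i \sqrt{6} - 64 i \sqrt{6}\right)^{2}}{3025} + 270531 = \frac{\left(1 - 110 i \sqrt{6}\right)^{2}}{3025} + 270531 = 270531 + \frac{\left(1 - 110 i \sqrt{6}\right)^{2}}{3025}$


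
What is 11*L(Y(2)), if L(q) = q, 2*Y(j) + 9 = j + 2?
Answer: -55/2 ≈ -27.500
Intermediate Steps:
Y(j) = -7/2 + j/2 (Y(j) = -9/2 + (j + 2)/2 = -9/2 + (2 + j)/2 = -9/2 + (1 + j/2) = -7/2 + j/2)
11*L(Y(2)) = 11*(-7/2 + (½)*2) = 11*(-7/2 + 1) = 11*(-5/2) = -55/2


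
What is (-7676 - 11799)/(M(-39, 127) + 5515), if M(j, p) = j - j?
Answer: -3895/1103 ≈ -3.5313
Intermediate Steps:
M(j, p) = 0
(-7676 - 11799)/(M(-39, 127) + 5515) = (-7676 - 11799)/(0 + 5515) = -19475/5515 = -19475*1/5515 = -3895/1103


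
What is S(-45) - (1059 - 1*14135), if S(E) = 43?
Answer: 13119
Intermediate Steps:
S(-45) - (1059 - 1*14135) = 43 - (1059 - 1*14135) = 43 - (1059 - 14135) = 43 - 1*(-13076) = 43 + 13076 = 13119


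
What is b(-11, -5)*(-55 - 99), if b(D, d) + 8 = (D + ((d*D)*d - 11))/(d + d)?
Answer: -16709/5 ≈ -3341.8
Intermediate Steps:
b(D, d) = -8 + (-11 + D + D*d**2)/(2*d) (b(D, d) = -8 + (D + ((d*D)*d - 11))/(d + d) = -8 + (D + ((D*d)*d - 11))/((2*d)) = -8 + (D + (D*d**2 - 11))*(1/(2*d)) = -8 + (D + (-11 + D*d**2))*(1/(2*d)) = -8 + (-11 + D + D*d**2)*(1/(2*d)) = -8 + (-11 + D + D*d**2)/(2*d))
b(-11, -5)*(-55 - 99) = ((1/2)*(-11 - 11 - 5*(-16 - 11*(-5)))/(-5))*(-55 - 99) = ((1/2)*(-1/5)*(-11 - 11 - 5*(-16 + 55)))*(-154) = ((1/2)*(-1/5)*(-11 - 11 - 5*39))*(-154) = ((1/2)*(-1/5)*(-11 - 11 - 195))*(-154) = ((1/2)*(-1/5)*(-217))*(-154) = (217/10)*(-154) = -16709/5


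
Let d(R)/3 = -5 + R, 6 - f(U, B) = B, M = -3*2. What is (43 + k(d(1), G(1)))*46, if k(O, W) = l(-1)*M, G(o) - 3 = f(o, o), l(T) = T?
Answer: 2254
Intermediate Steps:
M = -6
f(U, B) = 6 - B
d(R) = -15 + 3*R (d(R) = 3*(-5 + R) = -15 + 3*R)
G(o) = 9 - o (G(o) = 3 + (6 - o) = 9 - o)
k(O, W) = 6 (k(O, W) = -1*(-6) = 6)
(43 + k(d(1), G(1)))*46 = (43 + 6)*46 = 49*46 = 2254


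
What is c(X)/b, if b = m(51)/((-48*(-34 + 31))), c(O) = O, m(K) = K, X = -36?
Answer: -1728/17 ≈ -101.65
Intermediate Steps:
b = 17/48 (b = 51/((-48*(-34 + 31))) = 51/((-48*(-3))) = 51/144 = 51*(1/144) = 17/48 ≈ 0.35417)
c(X)/b = -36/17/48 = -36*48/17 = -1728/17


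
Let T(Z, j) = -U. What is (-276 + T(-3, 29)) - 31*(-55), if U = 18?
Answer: 1411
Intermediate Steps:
T(Z, j) = -18 (T(Z, j) = -1*18 = -18)
(-276 + T(-3, 29)) - 31*(-55) = (-276 - 18) - 31*(-55) = -294 + 1705 = 1411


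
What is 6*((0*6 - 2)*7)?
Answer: -84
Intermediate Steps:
6*((0*6 - 2)*7) = 6*((0 - 2)*7) = 6*(-2*7) = 6*(-14) = -84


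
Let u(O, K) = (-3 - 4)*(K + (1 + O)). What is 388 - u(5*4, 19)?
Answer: 668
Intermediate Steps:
u(O, K) = -7 - 7*K - 7*O (u(O, K) = -7*(1 + K + O) = -7 - 7*K - 7*O)
388 - u(5*4, 19) = 388 - (-7 - 7*19 - 35*4) = 388 - (-7 - 133 - 7*20) = 388 - (-7 - 133 - 140) = 388 - 1*(-280) = 388 + 280 = 668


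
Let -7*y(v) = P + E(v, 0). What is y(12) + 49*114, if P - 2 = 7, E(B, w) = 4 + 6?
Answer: 39083/7 ≈ 5583.3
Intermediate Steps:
E(B, w) = 10
P = 9 (P = 2 + 7 = 9)
y(v) = -19/7 (y(v) = -(9 + 10)/7 = -⅐*19 = -19/7)
y(12) + 49*114 = -19/7 + 49*114 = -19/7 + 5586 = 39083/7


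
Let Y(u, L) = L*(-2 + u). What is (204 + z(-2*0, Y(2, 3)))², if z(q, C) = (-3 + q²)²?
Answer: 45369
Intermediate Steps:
(204 + z(-2*0, Y(2, 3)))² = (204 + (-3 + (-2*0)²)²)² = (204 + (-3 + 0²)²)² = (204 + (-3 + 0)²)² = (204 + (-3)²)² = (204 + 9)² = 213² = 45369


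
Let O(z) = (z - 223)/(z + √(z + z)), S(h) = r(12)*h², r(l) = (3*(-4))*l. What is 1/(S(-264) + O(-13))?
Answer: -489265153/4910366973132388 - 59*I*√26/4910366973132388 ≈ -9.9639e-8 - 6.1267e-14*I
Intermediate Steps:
r(l) = -12*l
S(h) = -144*h² (S(h) = (-12*12)*h² = -144*h²)
O(z) = (-223 + z)/(z + √2*√z) (O(z) = (-223 + z)/(z + √(2*z)) = (-223 + z)/(z + √2*√z))
1/(S(-264) + O(-13)) = 1/(-144*(-264)² + (-223 - 13)/(-13 + √2*√(-13))) = 1/(-144*69696 - 236/(-13 + √2*(I*√13))) = 1/(-10036224 - 236/(-13 + I*√26))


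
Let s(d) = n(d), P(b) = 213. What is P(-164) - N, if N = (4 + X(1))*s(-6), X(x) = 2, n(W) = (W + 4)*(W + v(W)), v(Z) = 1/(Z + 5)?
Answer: 129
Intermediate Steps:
v(Z) = 1/(5 + Z)
n(W) = (4 + W)*(W + 1/(5 + W)) (n(W) = (W + 4)*(W + 1/(5 + W)) = (4 + W)*(W + 1/(5 + W)))
s(d) = (4 + d + d*(4 + d)*(5 + d))/(5 + d)
N = 84 (N = (4 + 2)*((4 - 6 - 6*(4 - 6)*(5 - 6))/(5 - 6)) = 6*((4 - 6 - 6*(-2)*(-1))/(-1)) = 6*(-(4 - 6 - 12)) = 6*(-1*(-14)) = 6*14 = 84)
P(-164) - N = 213 - 1*84 = 213 - 84 = 129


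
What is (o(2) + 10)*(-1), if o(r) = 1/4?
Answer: -41/4 ≈ -10.250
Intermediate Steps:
o(r) = ¼
(o(2) + 10)*(-1) = (¼ + 10)*(-1) = (41/4)*(-1) = -41/4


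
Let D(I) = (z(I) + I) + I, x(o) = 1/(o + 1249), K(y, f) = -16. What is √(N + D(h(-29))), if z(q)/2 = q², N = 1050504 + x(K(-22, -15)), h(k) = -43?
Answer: √178062328973/411 ≈ 1026.7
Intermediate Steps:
x(o) = 1/(1249 + o)
N = 1295271433/1233 (N = 1050504 + 1/(1249 - 16) = 1050504 + 1/1233 = 1295271433/1233 ≈ 1.0505e+6)
z(q) = 2*q²
D(I) = 2*I + 2*I² (D(I) = (2*I² + I) + I = (I + 2*I²) + I = 2*I + 2*I²)
√(N + D(h(-29))) = √(1295271433/1233 + 2*(-43)*(1 - 43)) = √(1295271433/1233 + 2*(-43)*(-42)) = √(1295271433/1233 + 3612) = √(1299725029/1233) = √178062328973/411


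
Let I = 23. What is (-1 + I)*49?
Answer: 1078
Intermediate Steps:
(-1 + I)*49 = (-1 + 23)*49 = 22*49 = 1078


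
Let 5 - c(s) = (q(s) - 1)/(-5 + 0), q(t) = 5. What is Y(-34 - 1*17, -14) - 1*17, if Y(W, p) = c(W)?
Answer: -56/5 ≈ -11.200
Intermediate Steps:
c(s) = 29/5 (c(s) = 5 - (5 - 1)/(-5 + 0) = 5 - 4/(-5) = 5 - 4*(-1)/5 = 5 - 1*(-4/5) = 5 + 4/5 = 29/5)
Y(W, p) = 29/5
Y(-34 - 1*17, -14) - 1*17 = 29/5 - 1*17 = 29/5 - 17 = -56/5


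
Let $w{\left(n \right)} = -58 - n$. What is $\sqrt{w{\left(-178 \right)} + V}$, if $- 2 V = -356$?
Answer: $\sqrt{298} \approx 17.263$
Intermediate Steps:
$V = 178$ ($V = \left(- \frac{1}{2}\right) \left(-356\right) = 178$)
$\sqrt{w{\left(-178 \right)} + V} = \sqrt{\left(-58 - -178\right) + 178} = \sqrt{\left(-58 + 178\right) + 178} = \sqrt{120 + 178} = \sqrt{298}$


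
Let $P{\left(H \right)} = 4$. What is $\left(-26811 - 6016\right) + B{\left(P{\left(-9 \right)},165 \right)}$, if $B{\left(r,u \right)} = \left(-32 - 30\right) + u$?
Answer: $-32724$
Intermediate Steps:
$B{\left(r,u \right)} = -62 + u$ ($B{\left(r,u \right)} = \left(-32 - 30\right) + u = -62 + u$)
$\left(-26811 - 6016\right) + B{\left(P{\left(-9 \right)},165 \right)} = \left(-26811 - 6016\right) + \left(-62 + 165\right) = -32827 + 103 = -32724$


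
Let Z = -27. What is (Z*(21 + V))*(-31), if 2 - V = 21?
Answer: 1674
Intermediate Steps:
V = -19 (V = 2 - 1*21 = 2 - 21 = -19)
(Z*(21 + V))*(-31) = -27*(21 - 19)*(-31) = -27*2*(-31) = -54*(-31) = 1674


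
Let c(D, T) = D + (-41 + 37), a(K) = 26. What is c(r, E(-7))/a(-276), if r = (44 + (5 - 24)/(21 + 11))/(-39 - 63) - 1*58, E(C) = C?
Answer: -67919/28288 ≈ -2.4010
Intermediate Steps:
r = -63567/1088 (r = (44 - 19/32)/(-102) - 58 = (44 - 19*1/32)*(-1/102) - 58 = (44 - 19/32)*(-1/102) - 58 = (1389/32)*(-1/102) - 58 = -463/1088 - 58 = -63567/1088 ≈ -58.426)
c(D, T) = -4 + D (c(D, T) = D - 4 = -4 + D)
c(r, E(-7))/a(-276) = (-4 - 63567/1088)/26 = -67919/1088*1/26 = -67919/28288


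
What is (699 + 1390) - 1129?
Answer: 960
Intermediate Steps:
(699 + 1390) - 1129 = 2089 - 1129 = 960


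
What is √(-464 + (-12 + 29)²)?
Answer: 5*I*√7 ≈ 13.229*I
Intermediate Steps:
√(-464 + (-12 + 29)²) = √(-464 + 17²) = √(-464 + 289) = √(-175) = 5*I*√7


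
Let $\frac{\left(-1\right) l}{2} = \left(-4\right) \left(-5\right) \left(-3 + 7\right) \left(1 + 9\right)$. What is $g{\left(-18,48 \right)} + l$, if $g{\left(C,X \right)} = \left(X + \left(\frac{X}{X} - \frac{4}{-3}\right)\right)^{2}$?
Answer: $\frac{8401}{9} \approx 933.44$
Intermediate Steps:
$l = -1600$ ($l = - 2 \left(-4\right) \left(-5\right) \left(-3 + 7\right) \left(1 + 9\right) = - 2 \cdot 20 \cdot 4 \cdot 10 = - 2 \cdot 20 \cdot 40 = \left(-2\right) 800 = -1600$)
$g{\left(C,X \right)} = \left(\frac{7}{3} + X\right)^{2}$ ($g{\left(C,X \right)} = \left(X + \left(1 - - \frac{4}{3}\right)\right)^{2} = \left(X + \left(1 + \frac{4}{3}\right)\right)^{2} = \left(X + \frac{7}{3}\right)^{2} = \left(\frac{7}{3} + X\right)^{2}$)
$g{\left(-18,48 \right)} + l = \frac{\left(7 + 3 \cdot 48\right)^{2}}{9} - 1600 = \frac{\left(7 + 144\right)^{2}}{9} - 1600 = \frac{151^{2}}{9} - 1600 = \frac{1}{9} \cdot 22801 - 1600 = \frac{22801}{9} - 1600 = \frac{8401}{9}$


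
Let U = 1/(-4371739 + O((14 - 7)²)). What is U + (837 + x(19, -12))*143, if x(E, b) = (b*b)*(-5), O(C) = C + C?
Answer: 73141925570/4371641 ≈ 16731.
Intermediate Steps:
O(C) = 2*C
x(E, b) = -5*b² (x(E, b) = b²*(-5) = -5*b²)
U = -1/4371641 (U = 1/(-4371739 + 2*(14 - 7)²) = 1/(-4371739 + 2*7²) = 1/(-4371739 + 2*49) = 1/(-4371739 + 98) = 1/(-4371641) = -1/4371641 ≈ -2.2875e-7)
U + (837 + x(19, -12))*143 = -1/4371641 + (837 - 5*(-12)²)*143 = -1/4371641 + (837 - 5*144)*143 = -1/4371641 + (837 - 720)*143 = -1/4371641 + 117*143 = -1/4371641 + 16731 = 73141925570/4371641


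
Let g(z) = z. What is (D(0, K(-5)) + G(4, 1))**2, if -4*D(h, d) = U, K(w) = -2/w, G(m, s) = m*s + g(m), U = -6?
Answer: 361/4 ≈ 90.250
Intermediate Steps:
G(m, s) = m + m*s (G(m, s) = m*s + m = m + m*s)
D(h, d) = 3/2 (D(h, d) = -1/4*(-6) = 3/2)
(D(0, K(-5)) + G(4, 1))**2 = (3/2 + 4*(1 + 1))**2 = (3/2 + 4*2)**2 = (3/2 + 8)**2 = (19/2)**2 = 361/4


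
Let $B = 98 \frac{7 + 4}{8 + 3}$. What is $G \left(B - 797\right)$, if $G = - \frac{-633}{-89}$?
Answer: $\frac{442467}{89} \approx 4971.5$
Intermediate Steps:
$G = - \frac{633}{89}$ ($G = - \frac{\left(-633\right) \left(-1\right)}{89} = \left(-1\right) \frac{633}{89} = - \frac{633}{89} \approx -7.1124$)
$B = 98$ ($B = 98 \cdot \frac{11}{11} = 98 \cdot 11 \cdot \frac{1}{11} = 98 \cdot 1 = 98$)
$G \left(B - 797\right) = - \frac{633 \left(98 - 797\right)}{89} = \left(- \frac{633}{89}\right) \left(-699\right) = \frac{442467}{89}$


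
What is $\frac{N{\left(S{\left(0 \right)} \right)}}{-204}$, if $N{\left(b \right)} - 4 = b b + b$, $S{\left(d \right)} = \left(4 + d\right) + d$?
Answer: $- \frac{2}{17} \approx -0.11765$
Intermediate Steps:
$S{\left(d \right)} = 4 + 2 d$
$N{\left(b \right)} = 4 + b + b^{2}$ ($N{\left(b \right)} = 4 + \left(b b + b\right) = 4 + \left(b^{2} + b\right) = 4 + \left(b + b^{2}\right) = 4 + b + b^{2}$)
$\frac{N{\left(S{\left(0 \right)} \right)}}{-204} = \frac{4 + \left(4 + 2 \cdot 0\right) + \left(4 + 2 \cdot 0\right)^{2}}{-204} = \left(4 + \left(4 + 0\right) + \left(4 + 0\right)^{2}\right) \left(- \frac{1}{204}\right) = \left(4 + 4 + 4^{2}\right) \left(- \frac{1}{204}\right) = \left(4 + 4 + 16\right) \left(- \frac{1}{204}\right) = 24 \left(- \frac{1}{204}\right) = - \frac{2}{17}$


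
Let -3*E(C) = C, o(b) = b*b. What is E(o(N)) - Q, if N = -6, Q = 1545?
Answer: -1557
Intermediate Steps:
o(b) = b**2
E(C) = -C/3
E(o(N)) - Q = -1/3*(-6)**2 - 1*1545 = -1/3*36 - 1545 = -12 - 1545 = -1557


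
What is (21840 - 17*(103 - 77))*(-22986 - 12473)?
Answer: -758751682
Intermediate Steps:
(21840 - 17*(103 - 77))*(-22986 - 12473) = (21840 - 17*26)*(-35459) = (21840 - 442)*(-35459) = 21398*(-35459) = -758751682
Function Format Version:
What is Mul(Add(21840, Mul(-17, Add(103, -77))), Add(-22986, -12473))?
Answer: -758751682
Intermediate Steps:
Mul(Add(21840, Mul(-17, Add(103, -77))), Add(-22986, -12473)) = Mul(Add(21840, Mul(-17, 26)), -35459) = Mul(Add(21840, -442), -35459) = Mul(21398, -35459) = -758751682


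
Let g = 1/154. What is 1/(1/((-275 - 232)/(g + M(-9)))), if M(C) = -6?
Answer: 6006/71 ≈ 84.592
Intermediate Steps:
g = 1/154 ≈ 0.0064935
1/(1/((-275 - 232)/(g + M(-9)))) = 1/(1/((-275 - 232)/(1/154 - 6))) = 1/(1/(-507/(-923/154))) = 1/(1/(-507*(-154/923))) = 1/(1/(6006/71)) = 1/(71/6006) = 6006/71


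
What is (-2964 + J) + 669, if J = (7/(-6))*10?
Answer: -6920/3 ≈ -2306.7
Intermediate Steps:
J = -35/3 (J = (7*(-1/6))*10 = -7/6*10 = -35/3 ≈ -11.667)
(-2964 + J) + 669 = (-2964 - 35/3) + 669 = -8927/3 + 669 = -6920/3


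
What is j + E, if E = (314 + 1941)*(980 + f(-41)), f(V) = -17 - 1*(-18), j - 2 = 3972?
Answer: 2216129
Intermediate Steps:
j = 3974 (j = 2 + 3972 = 3974)
f(V) = 1 (f(V) = -17 + 18 = 1)
E = 2212155 (E = (314 + 1941)*(980 + 1) = 2255*981 = 2212155)
j + E = 3974 + 2212155 = 2216129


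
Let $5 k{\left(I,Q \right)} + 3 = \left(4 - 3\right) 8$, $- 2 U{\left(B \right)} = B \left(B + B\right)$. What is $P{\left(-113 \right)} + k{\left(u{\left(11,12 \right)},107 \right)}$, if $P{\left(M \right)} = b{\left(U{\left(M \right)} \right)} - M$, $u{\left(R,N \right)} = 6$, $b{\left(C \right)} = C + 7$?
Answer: $-12648$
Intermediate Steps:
$U{\left(B \right)} = - B^{2}$ ($U{\left(B \right)} = - \frac{B \left(B + B\right)}{2} = - \frac{B 2 B}{2} = - \frac{2 B^{2}}{2} = - B^{2}$)
$b{\left(C \right)} = 7 + C$
$P{\left(M \right)} = 7 - M - M^{2}$ ($P{\left(M \right)} = \left(7 - M^{2}\right) - M = 7 - M - M^{2}$)
$k{\left(I,Q \right)} = 1$ ($k{\left(I,Q \right)} = - \frac{3}{5} + \frac{\left(4 - 3\right) 8}{5} = - \frac{3}{5} + \frac{1 \cdot 8}{5} = - \frac{3}{5} + \frac{1}{5} \cdot 8 = - \frac{3}{5} + \frac{8}{5} = 1$)
$P{\left(-113 \right)} + k{\left(u{\left(11,12 \right)},107 \right)} = \left(7 - -113 - \left(-113\right)^{2}\right) + 1 = \left(7 + 113 - 12769\right) + 1 = -12649 + 1 = -12648$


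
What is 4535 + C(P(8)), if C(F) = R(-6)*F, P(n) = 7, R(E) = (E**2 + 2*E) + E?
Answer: 4661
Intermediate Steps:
R(E) = E**2 + 3*E
C(F) = 18*F (C(F) = (-6*(3 - 6))*F = (-6*(-3))*F = 18*F)
4535 + C(P(8)) = 4535 + 18*7 = 4535 + 126 = 4661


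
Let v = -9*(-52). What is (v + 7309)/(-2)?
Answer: -7777/2 ≈ -3888.5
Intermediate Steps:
v = 468
(v + 7309)/(-2) = (468 + 7309)/(-2) = 7777*(-½) = -7777/2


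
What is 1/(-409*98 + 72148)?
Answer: 1/32066 ≈ 3.1186e-5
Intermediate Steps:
1/(-409*98 + 72148) = 1/(-40082 + 72148) = 1/32066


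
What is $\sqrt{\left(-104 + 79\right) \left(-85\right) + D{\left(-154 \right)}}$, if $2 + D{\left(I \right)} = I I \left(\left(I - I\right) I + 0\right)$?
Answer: $\sqrt{2123} \approx 46.076$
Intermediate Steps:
$D{\left(I \right)} = -2$ ($D{\left(I \right)} = -2 + I I \left(\left(I - I\right) I + 0\right) = -2 + I^{2} \left(0 I + 0\right) = -2 + I^{2} \left(0 + 0\right) = -2 + I^{2} \cdot 0 = -2 + 0 = -2$)
$\sqrt{\left(-104 + 79\right) \left(-85\right) + D{\left(-154 \right)}} = \sqrt{\left(-104 + 79\right) \left(-85\right) - 2} = \sqrt{\left(-25\right) \left(-85\right) - 2} = \sqrt{2125 - 2} = \sqrt{2123}$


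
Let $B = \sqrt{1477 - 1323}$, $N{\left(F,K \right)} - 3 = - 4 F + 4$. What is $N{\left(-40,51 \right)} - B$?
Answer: $167 - \sqrt{154} \approx 154.59$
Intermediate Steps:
$N{\left(F,K \right)} = 7 - 4 F$ ($N{\left(F,K \right)} = 3 - \left(-4 + 4 F\right) = 7 - 4 F$)
$B = \sqrt{154} \approx 12.41$
$N{\left(-40,51 \right)} - B = \left(7 - -160\right) - \sqrt{154} = \left(7 + 160\right) - \sqrt{154} = 167 - \sqrt{154}$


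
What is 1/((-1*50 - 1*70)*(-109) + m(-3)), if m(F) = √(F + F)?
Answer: 2180/28514401 - I*√6/171086406 ≈ 7.6453e-5 - 1.4317e-8*I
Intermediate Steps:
m(F) = √2*√F (m(F) = √(2*F) = √2*√F)
1/((-1*50 - 1*70)*(-109) + m(-3)) = 1/((-1*50 - 1*70)*(-109) + √2*√(-3)) = 1/((-50 - 70)*(-109) + √2*(I*√3)) = 1/(-120*(-109) + I*√6) = 1/(13080 + I*√6)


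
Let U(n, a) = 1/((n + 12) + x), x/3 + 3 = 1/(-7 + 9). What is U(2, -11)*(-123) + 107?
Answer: 1145/13 ≈ 88.077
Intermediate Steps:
x = -15/2 (x = -9 + 3/(-7 + 9) = -9 + 3/2 = -15/2 ≈ -7.5000)
U(n, a) = 1/(9/2 + n) (U(n, a) = 1/((n + 12) - 15/2) = 1/((12 + n) - 15/2) = 1/(9/2 + n))
U(2, -11)*(-123) + 107 = (2/(9 + 2*2))*(-123) + 107 = (2/(9 + 4))*(-123) + 107 = (2/13)*(-123) + 107 = -246/13 + 107 = 1145/13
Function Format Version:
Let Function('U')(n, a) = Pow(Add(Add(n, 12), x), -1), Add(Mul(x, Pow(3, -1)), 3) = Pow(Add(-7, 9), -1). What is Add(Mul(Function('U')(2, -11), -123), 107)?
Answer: Rational(1145, 13) ≈ 88.077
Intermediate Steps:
x = Rational(-15, 2) (x = Add(-9, Mul(3, Pow(Add(-7, 9), -1))) = Add(-9, Mul(3, Pow(2, -1))) = Add(-9, Mul(3, Rational(1, 2))) = Add(-9, Rational(3, 2)) = Rational(-15, 2) ≈ -7.5000)
Function('U')(n, a) = Pow(Add(Rational(9, 2), n), -1) (Function('U')(n, a) = Pow(Add(Add(n, 12), Rational(-15, 2)), -1) = Pow(Add(Add(12, n), Rational(-15, 2)), -1) = Pow(Add(Rational(9, 2), n), -1))
Add(Mul(Function('U')(2, -11), -123), 107) = Add(Mul(Mul(2, Pow(Add(9, Mul(2, 2)), -1)), -123), 107) = Add(Mul(Mul(2, Pow(Add(9, 4), -1)), -123), 107) = Add(Mul(Mul(2, Pow(13, -1)), -123), 107) = Add(Mul(Mul(2, Rational(1, 13)), -123), 107) = Add(Mul(Rational(2, 13), -123), 107) = Add(Rational(-246, 13), 107) = Rational(1145, 13)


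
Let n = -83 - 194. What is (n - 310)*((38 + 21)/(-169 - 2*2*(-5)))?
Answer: 34633/149 ≈ 232.44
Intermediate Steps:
n = -277
(n - 310)*((38 + 21)/(-169 - 2*2*(-5))) = (-277 - 310)*((38 + 21)/(-169 - 2*2*(-5))) = -34633/(-169 - 4*(-5)) = -34633/(-169 + 20) = -34633/(-149) = -34633*(-1)/149 = -587*(-59/149) = 34633/149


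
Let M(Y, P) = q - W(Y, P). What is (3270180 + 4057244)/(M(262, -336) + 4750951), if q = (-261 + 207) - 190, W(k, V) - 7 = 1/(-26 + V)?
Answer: 2652527488/1719753401 ≈ 1.5424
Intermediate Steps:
W(k, V) = 7 + 1/(-26 + V)
q = -244 (q = -54 - 190 = -244)
M(Y, P) = -244 - (-181 + 7*P)/(-26 + P)
(3270180 + 4057244)/(M(262, -336) + 4750951) = (3270180 + 4057244)/((6525 - 251*(-336))/(-26 - 336) + 4750951) = 7327424/((6525 + 84336)/(-362) + 4750951) = 7327424/(-1/362*90861 + 4750951) = 7327424/(-90861/362 + 4750951) = 7327424/(1719753401/362) = 7327424*(362/1719753401) = 2652527488/1719753401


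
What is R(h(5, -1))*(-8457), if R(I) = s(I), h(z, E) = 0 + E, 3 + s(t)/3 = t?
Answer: 101484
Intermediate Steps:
s(t) = -9 + 3*t
h(z, E) = E
R(I) = -9 + 3*I
R(h(5, -1))*(-8457) = (-9 + 3*(-1))*(-8457) = (-9 - 3)*(-8457) = -12*(-8457) = 101484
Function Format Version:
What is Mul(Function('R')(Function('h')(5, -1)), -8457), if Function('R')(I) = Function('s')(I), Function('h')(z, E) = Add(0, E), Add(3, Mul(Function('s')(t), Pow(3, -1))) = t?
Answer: 101484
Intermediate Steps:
Function('s')(t) = Add(-9, Mul(3, t))
Function('h')(z, E) = E
Function('R')(I) = Add(-9, Mul(3, I))
Mul(Function('R')(Function('h')(5, -1)), -8457) = Mul(Add(-9, Mul(3, -1)), -8457) = Mul(Add(-9, -3), -8457) = Mul(-12, -8457) = 101484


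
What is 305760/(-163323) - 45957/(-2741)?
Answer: 2222582317/149222781 ≈ 14.894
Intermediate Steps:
305760/(-163323) - 45957/(-2741) = 305760*(-1/163323) - 45957*(-1/2741) = -101920/54441 + 45957/2741 = 2222582317/149222781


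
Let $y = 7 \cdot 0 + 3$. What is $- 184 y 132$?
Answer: $-72864$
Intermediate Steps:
$y = 3$ ($y = 0 + 3 = 3$)
$- 184 y 132 = \left(-184\right) 3 \cdot 132 = \left(-552\right) 132 = -72864$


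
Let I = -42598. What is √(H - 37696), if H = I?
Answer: I*√80294 ≈ 283.36*I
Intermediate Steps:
H = -42598
√(H - 37696) = √(-42598 - 37696) = √(-80294) = I*√80294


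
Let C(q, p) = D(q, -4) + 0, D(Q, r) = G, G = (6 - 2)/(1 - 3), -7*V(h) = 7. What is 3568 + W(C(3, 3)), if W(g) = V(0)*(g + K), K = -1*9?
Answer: 3579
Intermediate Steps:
V(h) = -1 (V(h) = -⅐*7 = -1)
G = -2 (G = 4/(-2) = 4*(-½) = -2)
D(Q, r) = -2
K = -9
C(q, p) = -2 (C(q, p) = -2 + 0 = -2)
W(g) = 9 - g (W(g) = -(g - 9) = -(-9 + g) = 9 - g)
3568 + W(C(3, 3)) = 3568 + (9 - 1*(-2)) = 3568 + (9 + 2) = 3568 + 11 = 3579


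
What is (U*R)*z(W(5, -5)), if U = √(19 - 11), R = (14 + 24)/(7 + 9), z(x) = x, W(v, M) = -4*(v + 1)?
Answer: -114*√2 ≈ -161.22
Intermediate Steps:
W(v, M) = -4 - 4*v (W(v, M) = -4*(1 + v) = -4 - 4*v)
R = 19/8 (R = 38/16 = 38*(1/16) = 19/8 ≈ 2.3750)
U = 2*√2 (U = √8 = 2*√2 ≈ 2.8284)
(U*R)*z(W(5, -5)) = ((2*√2)*(19/8))*(-4 - 4*5) = (19*√2/4)*(-4 - 20) = (19*√2/4)*(-24) = -114*√2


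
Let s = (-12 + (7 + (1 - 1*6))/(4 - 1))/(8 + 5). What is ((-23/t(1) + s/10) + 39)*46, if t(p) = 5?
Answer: 307786/195 ≈ 1578.4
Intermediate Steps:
s = -34/39 (s = (-12 + (7 + (1 - 6))/3)/13 = (-12 + (7 - 5)*(⅓))*(1/13) = (-12 + 2*(⅓))*(1/13) = (-12 + ⅔)*(1/13) = -34/3*1/13 = -34/39 ≈ -0.87179)
((-23/t(1) + s/10) + 39)*46 = ((-23/5 - 34/39/10) + 39)*46 = ((-23*⅕ - 34/39*⅒) + 39)*46 = ((-23/5 - 17/195) + 39)*46 = (-914/195 + 39)*46 = (6691/195)*46 = 307786/195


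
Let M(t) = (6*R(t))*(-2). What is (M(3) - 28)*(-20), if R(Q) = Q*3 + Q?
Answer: 3440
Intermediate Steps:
R(Q) = 4*Q (R(Q) = 3*Q + Q = 4*Q)
M(t) = -48*t (M(t) = (6*(4*t))*(-2) = (24*t)*(-2) = -48*t)
(M(3) - 28)*(-20) = (-48*3 - 28)*(-20) = (-144 - 28)*(-20) = -172*(-20) = 3440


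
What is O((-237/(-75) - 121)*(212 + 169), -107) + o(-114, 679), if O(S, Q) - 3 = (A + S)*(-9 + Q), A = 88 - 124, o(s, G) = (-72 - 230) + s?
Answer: 130295491/25 ≈ 5.2118e+6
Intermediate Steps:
o(s, G) = -302 + s
A = -36
O(S, Q) = 3 + (-36 + S)*(-9 + Q)
O((-237/(-75) - 121)*(212 + 169), -107) + o(-114, 679) = (327 - 36*(-107) - 9*(-237/(-75) - 121)*(212 + 169) - 107*(-237/(-75) - 121)*(212 + 169)) + (-302 - 114) = (327 + 3852 - 9*(-237*(-1/75) - 121)*381 - 107*(-237*(-1/75) - 121)*381) - 416 = (327 + 3852 - 9*(79/25 - 121)*381 - 107*(79/25 - 121)*381) - 416 = (327 + 3852 - (-26514)*381/25 - (-315222)*381/25) - 416 = (327 + 3852 - 9*(-1122426/25) - 107*(-1122426/25)) - 416 = (327 + 3852 + 10101834/25 + 120099582/25) - 416 = 130305891/25 - 416 = 130295491/25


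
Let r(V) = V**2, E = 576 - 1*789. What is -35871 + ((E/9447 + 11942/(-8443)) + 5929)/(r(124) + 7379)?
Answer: -21701343430687543/604987344285 ≈ -35871.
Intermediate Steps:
E = -213 (E = 576 - 789 = -213)
-35871 + ((E/9447 + 11942/(-8443)) + 5929)/(r(124) + 7379) = -35871 + ((-213/9447 + 11942/(-8443)) + 5929)/(124**2 + 7379) = -35871 + ((-213*1/9447 + 11942*(-1/8443)) + 5929)/(15376 + 7379) = -35871 + ((-71/3149 - 11942/8443) + 5929)/22755 = -35871 + (-38204811/26587007 + 5929)*(1/22755) = -35871 + (157596159692/26587007)*(1/22755) = -35871 + 157596159692/604987344285 = -21701343430687543/604987344285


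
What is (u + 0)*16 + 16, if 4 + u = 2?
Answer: -16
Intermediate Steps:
u = -2 (u = -4 + 2 = -2)
(u + 0)*16 + 16 = (-2 + 0)*16 + 16 = -2*16 + 16 = -32 + 16 = -16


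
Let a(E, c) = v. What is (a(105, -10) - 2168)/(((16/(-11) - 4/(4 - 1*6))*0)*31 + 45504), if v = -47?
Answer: -2215/45504 ≈ -0.048677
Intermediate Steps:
a(E, c) = -47
(a(105, -10) - 2168)/(((16/(-11) - 4/(4 - 1*6))*0)*31 + 45504) = (-47 - 2168)/(((16/(-11) - 4/(4 - 1*6))*0)*31 + 45504) = -2215/(((16*(-1/11) - 4/(4 - 6))*0)*31 + 45504) = -2215/(((-16/11 - 4/(-2))*0)*31 + 45504) = -2215/(((-16/11 - 4*(-½))*0)*31 + 45504) = -2215/(((-16/11 + 2)*0)*31 + 45504) = -2215/(((6/11)*0)*31 + 45504) = -2215/(0*31 + 45504) = -2215/(0 + 45504) = -2215/45504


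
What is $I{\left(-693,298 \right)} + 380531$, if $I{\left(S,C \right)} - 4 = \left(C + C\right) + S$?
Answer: $380438$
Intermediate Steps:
$I{\left(S,C \right)} = 4 + S + 2 C$ ($I{\left(S,C \right)} = 4 + \left(\left(C + C\right) + S\right) = 4 + \left(2 C + S\right) = 4 + \left(S + 2 C\right) = 4 + S + 2 C$)
$I{\left(-693,298 \right)} + 380531 = \left(4 - 693 + 2 \cdot 298\right) + 380531 = \left(4 - 693 + 596\right) + 380531 = -93 + 380531 = 380438$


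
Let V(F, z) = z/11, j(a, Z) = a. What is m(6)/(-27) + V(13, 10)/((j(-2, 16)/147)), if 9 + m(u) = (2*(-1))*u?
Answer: -6538/99 ≈ -66.040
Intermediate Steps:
V(F, z) = z/11 (V(F, z) = z*(1/11) = z/11)
m(u) = -9 - 2*u (m(u) = -9 + (2*(-1))*u = -9 - 2*u)
m(6)/(-27) + V(13, 10)/((j(-2, 16)/147)) = (-9 - 2*6)/(-27) + ((1/11)*10)/((-2/147)) = (-9 - 12)*(-1/27) + 10/(11*((-2*1/147))) = -21*(-1/27) + 10/(11*(-2/147)) = 7/9 + (10/11)*(-147/2) = 7/9 - 735/11 = -6538/99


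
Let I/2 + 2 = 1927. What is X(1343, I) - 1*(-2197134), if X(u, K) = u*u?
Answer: 4000783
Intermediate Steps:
I = 3850 (I = -4 + 2*1927 = -4 + 3854 = 3850)
X(u, K) = u²
X(1343, I) - 1*(-2197134) = 1343² - 1*(-2197134) = 1803649 + 2197134 = 4000783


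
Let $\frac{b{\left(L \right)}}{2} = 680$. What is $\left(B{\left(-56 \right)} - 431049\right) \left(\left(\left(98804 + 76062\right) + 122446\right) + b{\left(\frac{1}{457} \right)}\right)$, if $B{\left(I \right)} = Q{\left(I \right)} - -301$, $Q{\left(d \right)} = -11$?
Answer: $-128655652048$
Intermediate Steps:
$b{\left(L \right)} = 1360$ ($b{\left(L \right)} = 2 \cdot 680 = 1360$)
$B{\left(I \right)} = 290$ ($B{\left(I \right)} = -11 - -301 = -11 + 301 = 290$)
$\left(B{\left(-56 \right)} - 431049\right) \left(\left(\left(98804 + 76062\right) + 122446\right) + b{\left(\frac{1}{457} \right)}\right) = \left(290 - 431049\right) \left(\left(\left(98804 + 76062\right) + 122446\right) + 1360\right) = - 430759 \left(\left(174866 + 122446\right) + 1360\right) = - 430759 \left(297312 + 1360\right) = \left(-430759\right) 298672 = -128655652048$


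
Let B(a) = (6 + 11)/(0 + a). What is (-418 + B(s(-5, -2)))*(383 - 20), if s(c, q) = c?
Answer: -764841/5 ≈ -1.5297e+5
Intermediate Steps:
B(a) = 17/a
(-418 + B(s(-5, -2)))*(383 - 20) = (-418 + 17/(-5))*(383 - 20) = (-418 + 17*(-1/5))*363 = (-418 - 17/5)*363 = -2107/5*363 = -764841/5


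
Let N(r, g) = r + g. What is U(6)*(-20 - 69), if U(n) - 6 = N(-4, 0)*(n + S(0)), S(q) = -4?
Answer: 178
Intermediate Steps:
N(r, g) = g + r
U(n) = 22 - 4*n (U(n) = 6 + (0 - 4)*(n - 4) = 6 - 4*(-4 + n) = 6 + (16 - 4*n) = 22 - 4*n)
U(6)*(-20 - 69) = (22 - 4*6)*(-20 - 69) = (22 - 24)*(-89) = -2*(-89) = 178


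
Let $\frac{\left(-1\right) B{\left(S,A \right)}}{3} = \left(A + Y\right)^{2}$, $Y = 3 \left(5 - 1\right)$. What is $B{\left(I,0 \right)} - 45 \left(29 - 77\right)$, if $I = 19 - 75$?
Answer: $1728$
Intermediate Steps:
$Y = 12$ ($Y = 3 \cdot 4 = 12$)
$I = -56$ ($I = 19 - 75 = -56$)
$B{\left(S,A \right)} = - 3 \left(12 + A\right)^{2}$ ($B{\left(S,A \right)} = - 3 \left(A + 12\right)^{2} = - 3 \left(12 + A\right)^{2}$)
$B{\left(I,0 \right)} - 45 \left(29 - 77\right) = - 3 \left(12 + 0\right)^{2} - 45 \left(29 - 77\right) = - 3 \cdot 12^{2} - -2160 = \left(-3\right) 144 + 2160 = -432 + 2160 = 1728$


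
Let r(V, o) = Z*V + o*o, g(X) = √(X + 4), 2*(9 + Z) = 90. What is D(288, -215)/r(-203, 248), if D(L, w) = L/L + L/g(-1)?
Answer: 1/54196 + 24*√3/13549 ≈ 0.0030865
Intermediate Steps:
Z = 36 (Z = -9 + (½)*90 = -9 + 45 = 36)
g(X) = √(4 + X)
D(L, w) = 1 + L*√3/3 (D(L, w) = L/L + L/(√(4 - 1)) = 1 + L/(√3) = 1 + L*(√3/3) = 1 + L*√3/3)
r(V, o) = o² + 36*V (r(V, o) = 36*V + o*o = 36*V + o² = o² + 36*V)
D(288, -215)/r(-203, 248) = (1 + (⅓)*288*√3)/(248² + 36*(-203)) = (1 + 96*√3)/(61504 - 7308) = (1 + 96*√3)/54196 = (1 + 96*√3)*(1/54196) = 1/54196 + 24*√3/13549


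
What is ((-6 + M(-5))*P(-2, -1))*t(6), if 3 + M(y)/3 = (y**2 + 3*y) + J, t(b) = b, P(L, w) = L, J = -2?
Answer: -108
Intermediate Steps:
M(y) = -15 + 3*y**2 + 9*y (M(y) = -9 + 3*((y**2 + 3*y) - 2) = -9 + 3*(-2 + y**2 + 3*y) = -9 + (-6 + 3*y**2 + 9*y) = -15 + 3*y**2 + 9*y)
((-6 + M(-5))*P(-2, -1))*t(6) = ((-6 + (-15 + 3*(-5)**2 + 9*(-5)))*(-2))*6 = ((-6 + (-15 + 3*25 - 45))*(-2))*6 = ((-6 + (-15 + 75 - 45))*(-2))*6 = ((-6 + 15)*(-2))*6 = (9*(-2))*6 = -18*6 = -108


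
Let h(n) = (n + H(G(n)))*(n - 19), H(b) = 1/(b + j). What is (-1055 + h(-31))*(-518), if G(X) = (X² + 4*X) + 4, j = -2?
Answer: -215102090/839 ≈ -2.5638e+5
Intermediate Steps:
G(X) = 4 + X² + 4*X
H(b) = 1/(-2 + b) (H(b) = 1/(b - 2) = 1/(-2 + b))
h(n) = (-19 + n)*(n + 1/(2 + n² + 4*n)) (h(n) = (n + 1/(-2 + (4 + n² + 4*n)))*(n - 19) = (n + 1/(2 + n² + 4*n))*(-19 + n) = (-19 + n)*(n + 1/(2 + n² + 4*n)))
(-1055 + h(-31))*(-518) = (-1055 + (-19 - 31 - 31*(-19 - 31)*(2 + (-31)² + 4*(-31)))/(2 + (-31)² + 4*(-31)))*(-518) = (-1055 + (-19 - 31 - 31*(-50)*(2 + 961 - 124))/(2 + 961 - 124))*(-518) = (-1055 + (-19 - 31 - 31*(-50)*839)/839)*(-518) = (-1055 + (-19 - 31 + 1300450)/839)*(-518) = (-1055 + (1/839)*1300400)*(-518) = (-1055 + 1300400/839)*(-518) = (415255/839)*(-518) = -215102090/839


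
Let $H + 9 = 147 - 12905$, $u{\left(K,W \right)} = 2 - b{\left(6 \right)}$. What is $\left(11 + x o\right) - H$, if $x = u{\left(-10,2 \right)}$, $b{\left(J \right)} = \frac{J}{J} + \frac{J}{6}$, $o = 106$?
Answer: $12778$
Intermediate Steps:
$b{\left(J \right)} = 1 + \frac{J}{6}$ ($b{\left(J \right)} = 1 + J \frac{1}{6} = 1 + \frac{J}{6}$)
$u{\left(K,W \right)} = 0$ ($u{\left(K,W \right)} = 2 - \left(1 + \frac{1}{6} \cdot 6\right) = 2 - \left(1 + 1\right) = 2 - 2 = 0$)
$x = 0$
$H = -12767$ ($H = -9 + \left(147 - 12905\right) = -9 - 12758 = -12767$)
$\left(11 + x o\right) - H = \left(11 + 0 \cdot 106\right) - -12767 = \left(11 + 0\right) + 12767 = 11 + 12767 = 12778$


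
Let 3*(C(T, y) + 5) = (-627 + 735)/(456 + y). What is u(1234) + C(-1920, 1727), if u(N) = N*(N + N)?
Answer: 6648341817/2183 ≈ 3.0455e+6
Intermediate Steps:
C(T, y) = -5 + 36/(456 + y) (C(T, y) = -5 + ((-627 + 735)/(456 + y))/3 = -5 + (108/(456 + y))/3 = -5 + 36/(456 + y))
u(N) = 2*N² (u(N) = N*(2*N) = 2*N²)
u(1234) + C(-1920, 1727) = 2*1234² + (-2244 - 5*1727)/(456 + 1727) = 2*1522756 + (-2244 - 8635)/2183 = 3045512 + (1/2183)*(-10879) = 3045512 - 10879/2183 = 6648341817/2183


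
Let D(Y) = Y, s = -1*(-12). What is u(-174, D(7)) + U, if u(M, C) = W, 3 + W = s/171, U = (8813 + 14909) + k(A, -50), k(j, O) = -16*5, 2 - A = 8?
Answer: 1347427/57 ≈ 23639.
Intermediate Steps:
A = -6 (A = 2 - 1*8 = 2 - 8 = -6)
s = 12
k(j, O) = -80
U = 23642 (U = (8813 + 14909) - 80 = 23722 - 80 = 23642)
W = -167/57 (W = -3 + 12/171 = -3 + 12*(1/171) = -3 + 4/57 = -167/57 ≈ -2.9298)
u(M, C) = -167/57
u(-174, D(7)) + U = -167/57 + 23642 = 1347427/57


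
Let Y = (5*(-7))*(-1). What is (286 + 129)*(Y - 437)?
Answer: -166830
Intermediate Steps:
Y = 35 (Y = -35*(-1) = 35)
(286 + 129)*(Y - 437) = (286 + 129)*(35 - 437) = 415*(-402) = -166830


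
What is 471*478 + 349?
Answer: 225487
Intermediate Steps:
471*478 + 349 = 225138 + 349 = 225487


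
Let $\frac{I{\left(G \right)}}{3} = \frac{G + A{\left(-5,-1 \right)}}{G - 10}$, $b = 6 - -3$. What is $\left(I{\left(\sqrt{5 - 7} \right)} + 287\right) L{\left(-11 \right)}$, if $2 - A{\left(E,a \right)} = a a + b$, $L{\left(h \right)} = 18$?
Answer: $\frac{88560}{17} - \frac{18 i \sqrt{2}}{17} \approx 5209.4 - 1.4974 i$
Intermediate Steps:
$b = 9$ ($b = 6 + 3 = 9$)
$A{\left(E,a \right)} = -7 - a^{2}$ ($A{\left(E,a \right)} = 2 - \left(a a + 9\right) = 2 - \left(a^{2} + 9\right) = 2 - \left(9 + a^{2}\right) = -7 - a^{2}$)
$I{\left(G \right)} = \frac{3 \left(-8 + G\right)}{-10 + G}$ ($I{\left(G \right)} = 3 \frac{G - 8}{G - 10} = 3 \frac{G - 8}{-10 + G} = 3 \frac{-8 + G}{-10 + G} = \frac{3 \left(-8 + G\right)}{-10 + G}$)
$\left(I{\left(\sqrt{5 - 7} \right)} + 287\right) L{\left(-11 \right)} = \left(\frac{3 \left(-8 + \sqrt{5 - 7}\right)}{-10 + \sqrt{5 - 7}} + 287\right) 18 = \left(\frac{3 \left(-8 + \sqrt{-2}\right)}{-10 + \sqrt{-2}} + 287\right) 18 = \left(\frac{3 \left(-8 + i \sqrt{2}\right)}{-10 + i \sqrt{2}} + 287\right) 18 = \left(287 + \frac{3 \left(-8 + i \sqrt{2}\right)}{-10 + i \sqrt{2}}\right) 18 = 5166 + \frac{54 \left(-8 + i \sqrt{2}\right)}{-10 + i \sqrt{2}}$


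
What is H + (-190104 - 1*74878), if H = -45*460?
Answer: -285682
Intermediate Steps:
H = -20700
H + (-190104 - 1*74878) = -20700 + (-190104 - 1*74878) = -20700 + (-190104 - 74878) = -20700 - 264982 = -285682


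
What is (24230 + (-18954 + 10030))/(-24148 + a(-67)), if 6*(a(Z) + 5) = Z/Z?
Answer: -91836/144917 ≈ -0.63371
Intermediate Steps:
a(Z) = -29/6 (a(Z) = -5 + (Z/Z)/6 = -5 + (⅙)*1 = -5 + ⅙ = -29/6)
(24230 + (-18954 + 10030))/(-24148 + a(-67)) = (24230 + (-18954 + 10030))/(-24148 - 29/6) = (24230 - 8924)/(-144917/6) = 15306*(-6/144917) = -91836/144917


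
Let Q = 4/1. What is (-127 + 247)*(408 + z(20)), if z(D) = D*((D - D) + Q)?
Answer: 58560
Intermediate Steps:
Q = 4 (Q = 4*1 = 4)
z(D) = 4*D (z(D) = D*((D - D) + 4) = D*(0 + 4) = D*4 = 4*D)
(-127 + 247)*(408 + z(20)) = (-127 + 247)*(408 + 4*20) = 120*(408 + 80) = 120*488 = 58560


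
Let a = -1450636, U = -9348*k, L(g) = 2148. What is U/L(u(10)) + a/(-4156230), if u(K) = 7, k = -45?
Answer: 72978153247/371982585 ≈ 196.19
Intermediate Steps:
U = 420660 (U = -9348*(-45) = 420660)
U/L(u(10)) + a/(-4156230) = 420660/2148 - 1450636/(-4156230) = 420660*(1/2148) - 1450636*(-1/4156230) = 35055/179 + 725318/2078115 = 72978153247/371982585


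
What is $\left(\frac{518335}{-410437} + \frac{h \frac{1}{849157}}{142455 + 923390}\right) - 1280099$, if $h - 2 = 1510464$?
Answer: $- \frac{475524105827441256795028}{371474109970194605} \approx -1.2801 \cdot 10^{6}$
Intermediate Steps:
$h = 1510466$ ($h = 2 + 1510464 = 1510466$)
$\left(\frac{518335}{-410437} + \frac{h \frac{1}{849157}}{142455 + 923390}\right) - 1280099 = \left(\frac{518335}{-410437} + \frac{1510466 \cdot \frac{1}{849157}}{142455 + 923390}\right) - 1280099 = \left(518335 \left(- \frac{1}{410437}\right) + \frac{1510466 \cdot \frac{1}{849157}}{1065845}\right) - 1280099 = \left(- \frac{518335}{410437} + \frac{1510466}{849157} \cdot \frac{1}{1065845}\right) - 1280099 = \left(- \frac{518335}{410437} + \frac{1510466}{905069742665}\right) - 1280099 = - \frac{469128705113129133}{371474109970194605} - 1280099 = - \frac{475524105827441256795028}{371474109970194605}$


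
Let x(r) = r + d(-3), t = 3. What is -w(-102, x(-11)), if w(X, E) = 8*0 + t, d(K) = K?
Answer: -3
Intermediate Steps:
x(r) = -3 + r (x(r) = r - 3 = -3 + r)
w(X, E) = 3 (w(X, E) = 8*0 + 3 = 0 + 3 = 3)
-w(-102, x(-11)) = -1*3 = -3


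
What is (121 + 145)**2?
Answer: 70756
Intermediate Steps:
(121 + 145)**2 = 266**2 = 70756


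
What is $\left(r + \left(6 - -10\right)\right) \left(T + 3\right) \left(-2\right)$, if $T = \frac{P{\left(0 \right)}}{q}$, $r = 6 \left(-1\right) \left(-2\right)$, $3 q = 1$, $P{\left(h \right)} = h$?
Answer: $-168$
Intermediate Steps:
$q = \frac{1}{3}$ ($q = \frac{1}{3} \cdot 1 = \frac{1}{3} \approx 0.33333$)
$r = 12$ ($r = \left(-6\right) \left(-2\right) = 12$)
$T = 0$ ($T = 0 \frac{1}{\frac{1}{3}} = 0 \cdot 3 = 0$)
$\left(r + \left(6 - -10\right)\right) \left(T + 3\right) \left(-2\right) = \left(12 + \left(6 - -10\right)\right) \left(0 + 3\right) \left(-2\right) = \left(12 + \left(6 + 10\right)\right) 3 \left(-2\right) = \left(12 + 16\right) \left(-6\right) = 28 \left(-6\right) = -168$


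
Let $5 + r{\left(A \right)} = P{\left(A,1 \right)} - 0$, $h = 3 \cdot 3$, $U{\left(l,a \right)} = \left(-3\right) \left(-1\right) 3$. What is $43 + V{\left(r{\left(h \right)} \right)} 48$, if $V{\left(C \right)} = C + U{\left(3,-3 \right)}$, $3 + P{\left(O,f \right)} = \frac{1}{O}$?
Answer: $\frac{289}{3} \approx 96.333$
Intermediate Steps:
$U{\left(l,a \right)} = 9$ ($U{\left(l,a \right)} = 3 \cdot 3 = 9$)
$P{\left(O,f \right)} = -3 + \frac{1}{O}$
$h = 9$
$r{\left(A \right)} = -8 + \frac{1}{A}$ ($r{\left(A \right)} = -5 - \left(3 - \frac{1}{A}\right) = -8 + \frac{1}{A}$)
$V{\left(C \right)} = 9 + C$ ($V{\left(C \right)} = C + 9 = 9 + C$)
$43 + V{\left(r{\left(h \right)} \right)} 48 = 43 + \left(9 - \left(8 - \frac{1}{9}\right)\right) 48 = 43 + \left(9 + \left(-8 + \frac{1}{9}\right)\right) 48 = 43 + \left(9 - \frac{71}{9}\right) 48 = 43 + \frac{10}{9} \cdot 48 = 43 + \frac{160}{3} = \frac{289}{3}$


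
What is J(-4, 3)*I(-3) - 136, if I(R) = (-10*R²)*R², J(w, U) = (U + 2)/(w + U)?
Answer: 3914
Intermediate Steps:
J(w, U) = (2 + U)/(U + w)
I(R) = -10*R⁴
J(-4, 3)*I(-3) - 136 = ((2 + 3)/(3 - 4))*(-10*(-3)⁴) - 136 = (5/(-1))*(-10*81) - 136 = -1*5*(-810) - 136 = -5*(-810) - 136 = 4050 - 136 = 3914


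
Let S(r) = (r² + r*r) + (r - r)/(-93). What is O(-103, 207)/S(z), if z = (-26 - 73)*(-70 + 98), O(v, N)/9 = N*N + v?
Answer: 1943/77616 ≈ 0.025034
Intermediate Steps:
O(v, N) = 9*v + 9*N² (O(v, N) = 9*(N*N + v) = 9*(N² + v) = 9*(v + N²) = 9*v + 9*N²)
z = -2772 (z = -99*28 = -2772)
S(r) = 2*r² (S(r) = (r² + r²) + 0*(-1/93) = 2*r² + 0 = 2*r²)
O(-103, 207)/S(z) = (9*(-103) + 9*207²)/((2*(-2772)²)) = (-927 + 9*42849)/((2*7683984)) = (-927 + 385641)/15367968 = 384714*(1/15367968) = 1943/77616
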